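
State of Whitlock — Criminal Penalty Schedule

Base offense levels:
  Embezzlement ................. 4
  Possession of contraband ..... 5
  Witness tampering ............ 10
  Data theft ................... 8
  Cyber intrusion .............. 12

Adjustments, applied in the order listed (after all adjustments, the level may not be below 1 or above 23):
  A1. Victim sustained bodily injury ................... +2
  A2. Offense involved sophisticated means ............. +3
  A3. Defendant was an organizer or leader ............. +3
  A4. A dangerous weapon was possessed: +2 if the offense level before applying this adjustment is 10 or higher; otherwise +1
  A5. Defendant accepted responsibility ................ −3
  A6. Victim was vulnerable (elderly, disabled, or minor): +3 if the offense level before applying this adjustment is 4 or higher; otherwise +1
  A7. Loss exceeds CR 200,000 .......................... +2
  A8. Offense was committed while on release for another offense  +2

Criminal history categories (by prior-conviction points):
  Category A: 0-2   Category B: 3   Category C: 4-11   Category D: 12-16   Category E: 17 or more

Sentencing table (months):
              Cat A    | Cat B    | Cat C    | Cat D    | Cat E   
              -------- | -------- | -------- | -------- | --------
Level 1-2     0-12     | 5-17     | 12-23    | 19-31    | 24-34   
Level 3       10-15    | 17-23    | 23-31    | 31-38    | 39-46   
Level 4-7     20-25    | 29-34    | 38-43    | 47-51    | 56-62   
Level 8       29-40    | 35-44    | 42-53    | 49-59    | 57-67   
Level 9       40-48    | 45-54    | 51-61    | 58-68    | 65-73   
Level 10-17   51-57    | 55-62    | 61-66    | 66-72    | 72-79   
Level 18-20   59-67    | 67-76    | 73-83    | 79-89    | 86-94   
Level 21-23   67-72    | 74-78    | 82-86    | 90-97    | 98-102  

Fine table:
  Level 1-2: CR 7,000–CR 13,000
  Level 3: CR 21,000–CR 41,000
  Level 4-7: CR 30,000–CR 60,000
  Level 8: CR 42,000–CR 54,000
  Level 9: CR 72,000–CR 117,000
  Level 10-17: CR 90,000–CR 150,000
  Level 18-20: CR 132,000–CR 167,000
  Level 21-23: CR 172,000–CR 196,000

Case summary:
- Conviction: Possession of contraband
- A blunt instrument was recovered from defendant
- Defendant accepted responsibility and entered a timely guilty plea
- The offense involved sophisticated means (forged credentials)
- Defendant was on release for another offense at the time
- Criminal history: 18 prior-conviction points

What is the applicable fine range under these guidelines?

Base offense level for possession of contraband: 5.
A2 applies: 5 + 3 = 8.
A4 applies (level before this adjustment is 8 < 10, so +1): 8 + 1 = 9.
A5 applies: 9 − 3 = 6.
A6 does not apply.
A8 applies: 6 + 2 = 8.
Final offense level: 8.
Level 8 falls in the 8 band.
Fine table: Level 8 → CR 42,000–CR 54,000.

CR 42,000–CR 54,000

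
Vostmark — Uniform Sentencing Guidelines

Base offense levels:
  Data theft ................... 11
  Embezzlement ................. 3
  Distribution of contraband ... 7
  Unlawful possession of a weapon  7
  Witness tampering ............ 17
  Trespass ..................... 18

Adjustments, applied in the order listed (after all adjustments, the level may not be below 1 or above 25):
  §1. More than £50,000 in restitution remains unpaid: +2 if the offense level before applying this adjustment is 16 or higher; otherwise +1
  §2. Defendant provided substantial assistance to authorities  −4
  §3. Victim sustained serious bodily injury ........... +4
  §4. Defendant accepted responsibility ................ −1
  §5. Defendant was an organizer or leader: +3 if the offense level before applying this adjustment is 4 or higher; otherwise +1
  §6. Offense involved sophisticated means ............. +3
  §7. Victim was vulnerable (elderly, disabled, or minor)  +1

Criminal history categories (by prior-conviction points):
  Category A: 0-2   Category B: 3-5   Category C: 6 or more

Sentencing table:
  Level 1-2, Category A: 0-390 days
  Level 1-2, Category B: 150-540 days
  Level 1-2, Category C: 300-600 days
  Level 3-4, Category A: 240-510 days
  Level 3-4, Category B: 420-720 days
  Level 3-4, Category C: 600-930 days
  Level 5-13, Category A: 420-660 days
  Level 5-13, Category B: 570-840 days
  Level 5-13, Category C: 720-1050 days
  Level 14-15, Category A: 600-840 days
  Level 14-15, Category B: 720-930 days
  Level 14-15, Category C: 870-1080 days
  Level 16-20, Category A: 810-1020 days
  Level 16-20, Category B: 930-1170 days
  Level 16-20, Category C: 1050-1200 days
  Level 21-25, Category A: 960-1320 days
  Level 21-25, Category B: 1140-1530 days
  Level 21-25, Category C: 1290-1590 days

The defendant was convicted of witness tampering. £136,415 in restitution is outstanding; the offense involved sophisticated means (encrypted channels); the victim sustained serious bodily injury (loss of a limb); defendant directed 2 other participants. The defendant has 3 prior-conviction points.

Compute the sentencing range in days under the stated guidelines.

1140-1530 days

Base offense level for witness tampering: 17.
§1 applies (level before this adjustment is 17 ≥ 16, so +2): 17 + 2 = 19.
§3 applies: 19 + 4 = 23.
§5 applies (level before this adjustment is 23 ≥ 4, so +3): 23 + 3 = 26.
§6 applies: 26 + 3 = 29.
Level 29 exceeds the maximum of 25; capped at 25.
Final offense level: 25.
Criminal history: 3 prior points → Category B (3-5).
Level 25 falls in the 21-25 band.
Grid: Level 21-25 × Category B = 1140-1530 days.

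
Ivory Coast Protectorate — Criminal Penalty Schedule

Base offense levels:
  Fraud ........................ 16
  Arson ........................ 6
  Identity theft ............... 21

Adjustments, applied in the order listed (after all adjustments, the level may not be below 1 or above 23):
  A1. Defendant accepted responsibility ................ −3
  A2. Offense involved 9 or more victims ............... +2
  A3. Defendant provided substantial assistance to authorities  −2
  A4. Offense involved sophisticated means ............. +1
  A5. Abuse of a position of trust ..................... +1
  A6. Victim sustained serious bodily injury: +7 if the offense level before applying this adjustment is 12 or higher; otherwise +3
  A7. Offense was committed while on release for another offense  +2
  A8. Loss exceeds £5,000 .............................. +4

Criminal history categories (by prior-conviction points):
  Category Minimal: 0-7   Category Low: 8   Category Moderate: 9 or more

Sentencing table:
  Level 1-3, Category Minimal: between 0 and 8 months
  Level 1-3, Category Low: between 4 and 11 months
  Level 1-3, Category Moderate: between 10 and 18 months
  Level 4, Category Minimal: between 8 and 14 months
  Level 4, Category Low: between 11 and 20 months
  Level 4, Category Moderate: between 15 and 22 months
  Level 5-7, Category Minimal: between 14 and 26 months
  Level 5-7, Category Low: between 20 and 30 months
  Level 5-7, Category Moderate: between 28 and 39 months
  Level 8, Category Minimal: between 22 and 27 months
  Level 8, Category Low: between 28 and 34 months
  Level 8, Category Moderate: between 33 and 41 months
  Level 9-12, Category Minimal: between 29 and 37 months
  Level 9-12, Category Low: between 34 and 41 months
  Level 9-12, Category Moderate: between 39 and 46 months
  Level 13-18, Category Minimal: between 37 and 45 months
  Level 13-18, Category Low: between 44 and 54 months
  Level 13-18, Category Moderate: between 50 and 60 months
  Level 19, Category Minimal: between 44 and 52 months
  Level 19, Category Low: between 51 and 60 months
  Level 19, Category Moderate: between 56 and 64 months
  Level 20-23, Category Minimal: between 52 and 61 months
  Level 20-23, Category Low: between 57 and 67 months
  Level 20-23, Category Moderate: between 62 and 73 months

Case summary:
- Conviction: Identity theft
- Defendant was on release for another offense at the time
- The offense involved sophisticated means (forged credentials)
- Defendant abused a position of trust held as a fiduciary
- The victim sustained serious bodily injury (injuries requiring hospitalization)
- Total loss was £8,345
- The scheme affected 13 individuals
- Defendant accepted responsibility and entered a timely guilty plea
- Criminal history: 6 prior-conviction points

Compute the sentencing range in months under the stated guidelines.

52-61 months

Base offense level for identity theft: 21.
A1 applies: 21 − 3 = 18.
A2 applies: 18 + 2 = 20.
A4 applies: 20 + 1 = 21.
A5 applies: 21 + 1 = 22.
A6 applies (level before this adjustment is 22 ≥ 12, so +7): 22 + 7 = 29.
A7 applies: 29 + 2 = 31.
A8 applies: 31 + 4 = 35.
Level 35 exceeds the maximum of 23; capped at 23.
Final offense level: 23.
Criminal history: 6 prior points → Category Minimal (0-7).
Level 23 falls in the 20-23 band.
Grid: Level 20-23 × Category Minimal = 52-61 months.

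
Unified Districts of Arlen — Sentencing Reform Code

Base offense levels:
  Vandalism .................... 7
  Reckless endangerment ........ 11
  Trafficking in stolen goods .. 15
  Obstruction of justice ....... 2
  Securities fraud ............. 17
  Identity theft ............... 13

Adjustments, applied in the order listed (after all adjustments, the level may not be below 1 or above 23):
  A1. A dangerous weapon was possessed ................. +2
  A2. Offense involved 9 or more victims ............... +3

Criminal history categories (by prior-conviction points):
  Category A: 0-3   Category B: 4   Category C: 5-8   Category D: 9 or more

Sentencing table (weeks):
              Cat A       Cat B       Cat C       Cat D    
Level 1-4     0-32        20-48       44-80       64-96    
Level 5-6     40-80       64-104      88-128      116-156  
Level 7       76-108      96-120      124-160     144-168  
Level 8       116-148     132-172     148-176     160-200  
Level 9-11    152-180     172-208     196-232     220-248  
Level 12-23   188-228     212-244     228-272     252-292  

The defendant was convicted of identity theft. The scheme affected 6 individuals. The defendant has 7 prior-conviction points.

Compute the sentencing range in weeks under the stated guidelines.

Base offense level for identity theft: 13.
Final offense level: 13.
Criminal history: 7 prior points → Category C (5-8).
Level 13 falls in the 12-23 band.
Grid: Level 12-23 × Category C = 228-272 weeks.

228-272 weeks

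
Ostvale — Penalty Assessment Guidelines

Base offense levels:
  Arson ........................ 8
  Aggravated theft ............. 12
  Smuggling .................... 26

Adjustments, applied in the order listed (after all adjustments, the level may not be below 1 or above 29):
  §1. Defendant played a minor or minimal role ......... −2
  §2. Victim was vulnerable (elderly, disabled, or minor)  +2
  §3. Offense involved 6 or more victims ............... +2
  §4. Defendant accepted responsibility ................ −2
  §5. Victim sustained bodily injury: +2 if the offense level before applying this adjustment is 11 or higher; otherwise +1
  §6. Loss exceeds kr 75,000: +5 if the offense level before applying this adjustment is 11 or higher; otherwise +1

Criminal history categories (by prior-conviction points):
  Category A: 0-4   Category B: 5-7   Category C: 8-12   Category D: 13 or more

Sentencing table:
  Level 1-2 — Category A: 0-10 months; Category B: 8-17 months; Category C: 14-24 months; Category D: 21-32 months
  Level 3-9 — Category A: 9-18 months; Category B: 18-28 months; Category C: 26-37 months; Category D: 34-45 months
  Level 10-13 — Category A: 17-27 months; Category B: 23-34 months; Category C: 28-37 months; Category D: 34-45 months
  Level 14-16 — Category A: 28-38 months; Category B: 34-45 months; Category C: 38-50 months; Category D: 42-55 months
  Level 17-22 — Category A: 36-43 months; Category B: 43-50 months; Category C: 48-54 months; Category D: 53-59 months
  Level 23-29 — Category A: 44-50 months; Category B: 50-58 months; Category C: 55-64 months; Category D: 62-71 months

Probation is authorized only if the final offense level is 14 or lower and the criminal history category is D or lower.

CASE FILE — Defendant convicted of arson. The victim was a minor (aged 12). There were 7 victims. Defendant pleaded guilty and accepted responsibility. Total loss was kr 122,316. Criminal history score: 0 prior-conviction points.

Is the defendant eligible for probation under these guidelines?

Base offense level for arson: 8.
§2 applies: 8 + 2 = 10.
§3 applies: 10 + 2 = 12.
§4 applies: 12 − 2 = 10.
§6 applies (level before this adjustment is 10 < 11, so +1): 10 + 1 = 11.
Final offense level: 11.
Criminal history: 0 prior points → Category A (0-4).
Level 11 falls in the 10-13 band.
Grid: Level 10-13 × Category A = 17-27 months.
Probation check: level 11 ≤ 14 and category A ≤ D → eligible.

Yes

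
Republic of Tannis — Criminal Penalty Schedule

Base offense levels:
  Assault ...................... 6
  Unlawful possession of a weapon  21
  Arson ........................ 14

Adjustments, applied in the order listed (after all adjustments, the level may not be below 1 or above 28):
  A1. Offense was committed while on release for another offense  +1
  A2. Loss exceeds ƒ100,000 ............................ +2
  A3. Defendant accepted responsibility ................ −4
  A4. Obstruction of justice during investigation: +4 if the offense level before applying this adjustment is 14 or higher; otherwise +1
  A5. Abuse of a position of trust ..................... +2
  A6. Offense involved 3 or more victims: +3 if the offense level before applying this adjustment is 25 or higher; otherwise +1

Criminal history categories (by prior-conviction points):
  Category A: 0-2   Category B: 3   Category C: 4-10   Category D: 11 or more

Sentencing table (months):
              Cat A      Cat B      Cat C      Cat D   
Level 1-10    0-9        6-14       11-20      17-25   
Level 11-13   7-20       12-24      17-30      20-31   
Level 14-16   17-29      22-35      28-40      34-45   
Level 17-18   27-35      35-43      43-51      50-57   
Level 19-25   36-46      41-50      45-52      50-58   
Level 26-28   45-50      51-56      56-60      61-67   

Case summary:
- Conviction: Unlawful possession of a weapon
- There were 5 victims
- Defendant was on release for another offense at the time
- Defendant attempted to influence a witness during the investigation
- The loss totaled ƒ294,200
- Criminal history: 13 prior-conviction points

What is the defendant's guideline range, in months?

Base offense level for unlawful possession of a weapon: 21.
A1 applies: 21 + 1 = 22.
A2 applies: 22 + 2 = 24.
A3 does not apply.
A4 applies (level before this adjustment is 24 ≥ 14, so +4): 24 + 4 = 28.
A5 does not apply.
A6 applies (level before this adjustment is 28 ≥ 25, so +3): 28 + 3 = 31.
Level 31 exceeds the maximum of 28; capped at 28.
Final offense level: 28.
Criminal history: 13 prior points → Category D (11+).
Level 28 falls in the 26-28 band.
Grid: Level 26-28 × Category D = 61-67 months.

61-67 months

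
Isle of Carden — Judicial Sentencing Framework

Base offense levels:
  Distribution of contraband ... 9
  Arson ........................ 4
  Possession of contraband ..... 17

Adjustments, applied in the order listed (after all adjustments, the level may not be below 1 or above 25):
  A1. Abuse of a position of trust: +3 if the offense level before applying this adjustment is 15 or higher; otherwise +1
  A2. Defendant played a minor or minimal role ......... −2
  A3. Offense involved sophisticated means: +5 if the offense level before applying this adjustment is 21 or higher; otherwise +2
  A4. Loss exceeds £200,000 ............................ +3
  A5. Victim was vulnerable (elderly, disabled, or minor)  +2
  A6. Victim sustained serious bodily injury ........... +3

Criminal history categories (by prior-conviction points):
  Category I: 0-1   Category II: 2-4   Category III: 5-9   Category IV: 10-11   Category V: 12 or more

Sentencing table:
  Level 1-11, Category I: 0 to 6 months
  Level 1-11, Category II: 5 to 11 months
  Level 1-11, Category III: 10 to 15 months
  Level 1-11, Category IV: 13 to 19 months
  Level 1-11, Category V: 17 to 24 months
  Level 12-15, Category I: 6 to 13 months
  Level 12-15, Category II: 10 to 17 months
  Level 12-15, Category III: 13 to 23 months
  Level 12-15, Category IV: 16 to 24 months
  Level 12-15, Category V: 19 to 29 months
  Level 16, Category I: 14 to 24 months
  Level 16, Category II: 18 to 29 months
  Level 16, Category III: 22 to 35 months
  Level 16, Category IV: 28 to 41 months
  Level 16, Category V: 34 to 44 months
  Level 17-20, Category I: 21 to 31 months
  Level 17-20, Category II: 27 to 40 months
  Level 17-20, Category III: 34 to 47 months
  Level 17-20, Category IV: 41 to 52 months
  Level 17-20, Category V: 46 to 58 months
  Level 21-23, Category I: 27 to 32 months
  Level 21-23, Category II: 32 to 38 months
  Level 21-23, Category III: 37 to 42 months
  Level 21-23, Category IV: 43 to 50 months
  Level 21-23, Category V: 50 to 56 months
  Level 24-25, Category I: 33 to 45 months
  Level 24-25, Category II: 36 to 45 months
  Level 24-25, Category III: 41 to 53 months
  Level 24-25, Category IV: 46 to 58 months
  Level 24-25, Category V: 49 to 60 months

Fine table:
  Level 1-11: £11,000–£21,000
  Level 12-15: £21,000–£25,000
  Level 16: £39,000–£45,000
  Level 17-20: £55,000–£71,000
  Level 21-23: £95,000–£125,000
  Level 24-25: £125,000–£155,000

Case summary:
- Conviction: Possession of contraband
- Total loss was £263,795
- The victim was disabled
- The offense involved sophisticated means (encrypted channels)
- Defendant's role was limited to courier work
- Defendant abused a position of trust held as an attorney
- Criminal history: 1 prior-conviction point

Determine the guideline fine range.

£125,000–£155,000

Base offense level for possession of contraband: 17.
A1 applies (level before this adjustment is 17 ≥ 15, so +3): 17 + 3 = 20.
A2 applies: 20 − 2 = 18.
A3 applies (level before this adjustment is 18 < 21, so +2): 18 + 2 = 20.
A4 applies: 20 + 3 = 23.
A5 applies: 23 + 2 = 25.
A6 does not apply.
Final offense level: 25.
Level 25 falls in the 24-25 band.
Fine table: Level 24-25 → £125,000–£155,000.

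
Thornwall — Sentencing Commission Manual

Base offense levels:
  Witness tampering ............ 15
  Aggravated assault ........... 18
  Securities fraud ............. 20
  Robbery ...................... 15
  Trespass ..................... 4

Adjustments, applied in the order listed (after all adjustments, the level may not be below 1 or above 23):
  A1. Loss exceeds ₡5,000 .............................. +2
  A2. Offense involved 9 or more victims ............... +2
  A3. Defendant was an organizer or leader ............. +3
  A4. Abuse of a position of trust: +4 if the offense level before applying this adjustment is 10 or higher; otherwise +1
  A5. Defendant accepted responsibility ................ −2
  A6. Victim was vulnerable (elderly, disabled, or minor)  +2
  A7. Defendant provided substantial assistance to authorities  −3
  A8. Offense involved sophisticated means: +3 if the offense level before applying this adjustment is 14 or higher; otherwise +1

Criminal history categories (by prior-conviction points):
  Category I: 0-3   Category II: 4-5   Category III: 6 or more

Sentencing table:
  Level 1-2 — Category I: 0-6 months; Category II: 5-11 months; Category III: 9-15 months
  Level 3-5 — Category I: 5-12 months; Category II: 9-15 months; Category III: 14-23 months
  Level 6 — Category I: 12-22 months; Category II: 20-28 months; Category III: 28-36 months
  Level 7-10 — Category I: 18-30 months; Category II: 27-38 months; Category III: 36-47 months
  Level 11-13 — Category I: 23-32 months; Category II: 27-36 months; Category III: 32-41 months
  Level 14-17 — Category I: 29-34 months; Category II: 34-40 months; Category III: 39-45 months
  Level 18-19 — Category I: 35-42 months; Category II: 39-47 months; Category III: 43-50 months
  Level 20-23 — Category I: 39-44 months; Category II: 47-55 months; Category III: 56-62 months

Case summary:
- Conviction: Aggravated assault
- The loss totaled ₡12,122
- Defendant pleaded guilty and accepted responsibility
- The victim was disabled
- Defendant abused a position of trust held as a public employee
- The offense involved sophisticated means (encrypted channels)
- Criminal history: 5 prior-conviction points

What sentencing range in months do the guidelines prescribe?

Base offense level for aggravated assault: 18.
A1 applies: 18 + 2 = 20.
A3 does not apply.
A4 applies (level before this adjustment is 20 ≥ 10, so +4): 20 + 4 = 24.
A5 applies: 24 − 2 = 22.
A6 applies: 22 + 2 = 24.
A7 does not apply.
A8 applies (level before this adjustment is 24 ≥ 14, so +3): 24 + 3 = 27.
Level 27 exceeds the maximum of 23; capped at 23.
Final offense level: 23.
Criminal history: 5 prior points → Category II (4-5).
Level 23 falls in the 20-23 band.
Grid: Level 20-23 × Category II = 47-55 months.

47-55 months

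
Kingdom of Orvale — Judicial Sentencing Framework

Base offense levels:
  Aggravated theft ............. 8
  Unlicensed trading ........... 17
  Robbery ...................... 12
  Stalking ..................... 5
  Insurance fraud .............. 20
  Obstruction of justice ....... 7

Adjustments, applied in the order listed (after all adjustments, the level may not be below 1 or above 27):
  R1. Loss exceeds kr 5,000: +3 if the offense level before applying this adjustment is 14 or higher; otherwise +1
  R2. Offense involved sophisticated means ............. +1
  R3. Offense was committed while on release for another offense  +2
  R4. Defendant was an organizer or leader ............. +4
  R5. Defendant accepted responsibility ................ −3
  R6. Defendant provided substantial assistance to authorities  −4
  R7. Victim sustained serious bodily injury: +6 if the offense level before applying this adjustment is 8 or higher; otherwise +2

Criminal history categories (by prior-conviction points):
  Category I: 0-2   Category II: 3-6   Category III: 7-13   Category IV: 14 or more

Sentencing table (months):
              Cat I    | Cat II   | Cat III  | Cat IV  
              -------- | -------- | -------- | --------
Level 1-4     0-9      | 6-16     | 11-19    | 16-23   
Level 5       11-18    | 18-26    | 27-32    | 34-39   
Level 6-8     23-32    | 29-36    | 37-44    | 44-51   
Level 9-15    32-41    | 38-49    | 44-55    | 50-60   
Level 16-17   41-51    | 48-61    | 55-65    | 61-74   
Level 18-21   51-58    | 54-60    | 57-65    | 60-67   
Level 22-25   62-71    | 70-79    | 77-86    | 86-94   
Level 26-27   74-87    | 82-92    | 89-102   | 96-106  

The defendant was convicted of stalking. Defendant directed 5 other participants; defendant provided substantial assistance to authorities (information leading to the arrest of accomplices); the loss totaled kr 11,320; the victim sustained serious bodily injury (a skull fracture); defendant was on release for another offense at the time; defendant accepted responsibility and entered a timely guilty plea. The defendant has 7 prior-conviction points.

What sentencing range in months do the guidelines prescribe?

37-44 months

Base offense level for stalking: 5.
R1 applies (level before this adjustment is 5 < 14, so +1): 5 + 1 = 6.
R3 applies: 6 + 2 = 8.
R4 applies: 8 + 4 = 12.
R5 applies: 12 − 3 = 9.
R6 applies: 9 − 4 = 5.
R7 applies (level before this adjustment is 5 < 8, so +2): 5 + 2 = 7.
Final offense level: 7.
Criminal history: 7 prior points → Category III (7-13).
Level 7 falls in the 6-8 band.
Grid: Level 6-8 × Category III = 37-44 months.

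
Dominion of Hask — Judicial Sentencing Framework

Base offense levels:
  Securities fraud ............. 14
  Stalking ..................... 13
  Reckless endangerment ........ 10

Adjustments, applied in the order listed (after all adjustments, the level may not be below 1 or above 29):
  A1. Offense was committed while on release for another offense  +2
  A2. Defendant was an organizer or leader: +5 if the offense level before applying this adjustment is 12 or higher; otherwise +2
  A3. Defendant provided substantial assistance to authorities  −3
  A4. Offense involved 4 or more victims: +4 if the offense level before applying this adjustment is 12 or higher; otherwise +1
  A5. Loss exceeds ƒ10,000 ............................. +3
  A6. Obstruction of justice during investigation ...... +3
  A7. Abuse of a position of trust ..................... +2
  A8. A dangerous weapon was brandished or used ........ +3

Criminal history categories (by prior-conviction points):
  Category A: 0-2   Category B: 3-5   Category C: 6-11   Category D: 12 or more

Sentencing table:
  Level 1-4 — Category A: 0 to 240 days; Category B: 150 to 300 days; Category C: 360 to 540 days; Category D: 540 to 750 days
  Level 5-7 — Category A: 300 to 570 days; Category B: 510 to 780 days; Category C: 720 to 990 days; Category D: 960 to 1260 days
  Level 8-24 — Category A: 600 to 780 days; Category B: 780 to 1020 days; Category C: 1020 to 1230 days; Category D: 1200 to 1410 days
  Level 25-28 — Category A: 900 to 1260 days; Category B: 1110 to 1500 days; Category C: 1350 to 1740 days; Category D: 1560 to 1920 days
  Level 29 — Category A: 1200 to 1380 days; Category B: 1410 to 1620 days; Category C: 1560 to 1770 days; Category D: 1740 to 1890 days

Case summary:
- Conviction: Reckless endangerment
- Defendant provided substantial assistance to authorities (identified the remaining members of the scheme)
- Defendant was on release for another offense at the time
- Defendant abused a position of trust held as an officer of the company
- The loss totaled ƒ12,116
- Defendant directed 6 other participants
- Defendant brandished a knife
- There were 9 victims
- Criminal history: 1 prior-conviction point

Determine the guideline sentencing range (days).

900-1260 days

Base offense level for reckless endangerment: 10.
A1 applies: 10 + 2 = 12.
A2 applies (level before this adjustment is 12 ≥ 12, so +5): 12 + 5 = 17.
A3 applies: 17 − 3 = 14.
A4 applies (level before this adjustment is 14 ≥ 12, so +4): 14 + 4 = 18.
A5 applies: 18 + 3 = 21.
A6 does not apply.
A7 applies: 21 + 2 = 23.
A8 applies: 23 + 3 = 26.
Final offense level: 26.
Criminal history: 1 prior point → Category A (0-2).
Level 26 falls in the 25-28 band.
Grid: Level 25-28 × Category A = 900-1260 days.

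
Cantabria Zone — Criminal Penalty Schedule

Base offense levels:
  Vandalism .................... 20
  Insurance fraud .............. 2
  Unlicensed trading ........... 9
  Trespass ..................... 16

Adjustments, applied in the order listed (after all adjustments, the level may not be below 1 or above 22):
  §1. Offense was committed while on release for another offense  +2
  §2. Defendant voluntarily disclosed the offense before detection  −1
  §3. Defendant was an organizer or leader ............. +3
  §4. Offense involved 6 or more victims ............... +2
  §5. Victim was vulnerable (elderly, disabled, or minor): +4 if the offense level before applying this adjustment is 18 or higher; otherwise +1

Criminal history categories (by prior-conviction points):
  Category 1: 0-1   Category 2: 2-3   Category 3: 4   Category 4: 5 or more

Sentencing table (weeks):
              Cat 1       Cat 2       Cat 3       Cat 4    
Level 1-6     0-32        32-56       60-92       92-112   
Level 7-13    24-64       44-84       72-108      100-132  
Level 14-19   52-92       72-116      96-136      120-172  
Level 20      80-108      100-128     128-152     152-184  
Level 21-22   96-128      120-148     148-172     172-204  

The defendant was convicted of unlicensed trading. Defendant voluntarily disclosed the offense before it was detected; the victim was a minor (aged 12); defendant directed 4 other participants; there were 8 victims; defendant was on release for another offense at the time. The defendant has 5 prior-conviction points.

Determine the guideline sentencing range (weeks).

120-172 weeks

Base offense level for unlicensed trading: 9.
§1 applies: 9 + 2 = 11.
§2 applies: 11 − 1 = 10.
§3 applies: 10 + 3 = 13.
§4 applies: 13 + 2 = 15.
§5 applies (level before this adjustment is 15 < 18, so +1): 15 + 1 = 16.
Final offense level: 16.
Criminal history: 5 prior points → Category 4 (5+).
Level 16 falls in the 14-19 band.
Grid: Level 14-19 × Category 4 = 120-172 weeks.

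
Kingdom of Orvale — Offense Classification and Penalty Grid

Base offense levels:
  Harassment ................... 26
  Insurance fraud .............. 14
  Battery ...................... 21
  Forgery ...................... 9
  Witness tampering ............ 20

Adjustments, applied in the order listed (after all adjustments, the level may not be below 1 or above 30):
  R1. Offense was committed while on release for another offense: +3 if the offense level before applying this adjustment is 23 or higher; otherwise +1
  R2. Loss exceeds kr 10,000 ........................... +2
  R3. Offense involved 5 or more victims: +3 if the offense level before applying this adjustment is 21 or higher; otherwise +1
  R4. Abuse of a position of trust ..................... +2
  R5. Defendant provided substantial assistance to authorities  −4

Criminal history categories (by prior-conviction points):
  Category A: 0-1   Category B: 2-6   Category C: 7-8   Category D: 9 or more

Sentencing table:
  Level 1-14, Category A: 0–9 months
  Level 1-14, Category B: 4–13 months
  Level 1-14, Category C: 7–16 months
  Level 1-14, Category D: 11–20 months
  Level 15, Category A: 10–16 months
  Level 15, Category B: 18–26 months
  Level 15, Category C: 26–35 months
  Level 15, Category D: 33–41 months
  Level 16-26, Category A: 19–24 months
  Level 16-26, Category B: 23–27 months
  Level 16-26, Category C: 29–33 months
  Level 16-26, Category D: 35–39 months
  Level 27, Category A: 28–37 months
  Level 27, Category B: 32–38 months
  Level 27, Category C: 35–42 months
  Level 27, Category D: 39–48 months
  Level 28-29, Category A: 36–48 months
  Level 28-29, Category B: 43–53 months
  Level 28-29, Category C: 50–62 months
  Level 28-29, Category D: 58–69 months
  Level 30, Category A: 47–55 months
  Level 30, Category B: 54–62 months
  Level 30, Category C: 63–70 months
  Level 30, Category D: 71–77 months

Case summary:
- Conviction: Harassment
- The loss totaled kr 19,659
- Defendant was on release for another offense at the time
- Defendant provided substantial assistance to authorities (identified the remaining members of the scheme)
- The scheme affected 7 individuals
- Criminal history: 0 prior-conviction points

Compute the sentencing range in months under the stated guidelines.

47-55 months

Base offense level for harassment: 26.
R1 applies (level before this adjustment is 26 ≥ 23, so +3): 26 + 3 = 29.
R2 applies: 29 + 2 = 31.
R3 applies (level before this adjustment is 31 ≥ 21, so +3): 31 + 3 = 34.
R4 does not apply.
R5 applies: 34 − 4 = 30.
Final offense level: 30.
Criminal history: 0 prior points → Category A (0-1).
Level 30 falls in the 30 band.
Grid: Level 30 × Category A = 47-55 months.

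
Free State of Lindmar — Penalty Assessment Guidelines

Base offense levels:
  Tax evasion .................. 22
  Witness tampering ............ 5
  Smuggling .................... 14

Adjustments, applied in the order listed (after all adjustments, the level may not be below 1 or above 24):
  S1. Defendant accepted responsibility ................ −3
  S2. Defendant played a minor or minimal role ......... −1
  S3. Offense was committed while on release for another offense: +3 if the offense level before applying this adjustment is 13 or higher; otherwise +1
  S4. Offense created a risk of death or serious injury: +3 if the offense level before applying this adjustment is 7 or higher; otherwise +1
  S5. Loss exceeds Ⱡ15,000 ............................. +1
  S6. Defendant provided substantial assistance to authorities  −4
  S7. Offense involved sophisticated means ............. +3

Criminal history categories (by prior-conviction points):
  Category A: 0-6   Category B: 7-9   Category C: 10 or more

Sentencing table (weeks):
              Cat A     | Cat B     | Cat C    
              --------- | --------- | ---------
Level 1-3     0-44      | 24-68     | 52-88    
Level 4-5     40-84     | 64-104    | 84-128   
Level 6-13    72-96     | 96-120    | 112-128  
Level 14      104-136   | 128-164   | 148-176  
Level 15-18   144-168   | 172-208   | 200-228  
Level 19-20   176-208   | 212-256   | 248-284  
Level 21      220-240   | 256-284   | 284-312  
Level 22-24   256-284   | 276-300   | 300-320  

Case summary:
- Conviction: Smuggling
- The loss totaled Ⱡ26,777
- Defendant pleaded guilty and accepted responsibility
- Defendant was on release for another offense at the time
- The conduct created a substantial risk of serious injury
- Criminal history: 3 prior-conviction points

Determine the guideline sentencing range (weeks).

Base offense level for smuggling: 14.
S1 applies: 14 − 3 = 11.
S2 does not apply.
S3 applies (level before this adjustment is 11 < 13, so +1): 11 + 1 = 12.
S4 applies (level before this adjustment is 12 ≥ 7, so +3): 12 + 3 = 15.
S5 applies: 15 + 1 = 16.
S6 does not apply.
S7 does not apply.
Final offense level: 16.
Criminal history: 3 prior points → Category A (0-6).
Level 16 falls in the 15-18 band.
Grid: Level 15-18 × Category A = 144-168 weeks.

144-168 weeks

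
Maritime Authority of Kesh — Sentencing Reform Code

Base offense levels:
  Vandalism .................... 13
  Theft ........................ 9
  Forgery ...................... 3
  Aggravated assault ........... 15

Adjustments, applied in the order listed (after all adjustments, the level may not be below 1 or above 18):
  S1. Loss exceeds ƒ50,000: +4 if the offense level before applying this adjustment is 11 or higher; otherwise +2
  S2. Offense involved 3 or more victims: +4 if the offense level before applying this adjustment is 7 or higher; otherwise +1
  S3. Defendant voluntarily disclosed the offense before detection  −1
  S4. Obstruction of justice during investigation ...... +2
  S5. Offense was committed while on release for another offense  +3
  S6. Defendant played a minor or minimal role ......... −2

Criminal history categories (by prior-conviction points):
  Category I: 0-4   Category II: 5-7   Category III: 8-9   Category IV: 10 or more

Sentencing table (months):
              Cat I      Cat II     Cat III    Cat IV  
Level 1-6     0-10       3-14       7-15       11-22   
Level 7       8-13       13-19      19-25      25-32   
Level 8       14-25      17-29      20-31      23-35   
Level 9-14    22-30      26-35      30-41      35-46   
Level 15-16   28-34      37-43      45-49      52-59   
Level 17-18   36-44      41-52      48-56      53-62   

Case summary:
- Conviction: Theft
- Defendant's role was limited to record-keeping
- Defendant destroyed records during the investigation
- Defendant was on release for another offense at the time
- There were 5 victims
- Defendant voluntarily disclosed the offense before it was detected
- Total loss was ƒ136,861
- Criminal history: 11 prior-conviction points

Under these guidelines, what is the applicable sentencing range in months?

53-62 months

Base offense level for theft: 9.
S1 applies (level before this adjustment is 9 < 11, so +2): 9 + 2 = 11.
S2 applies (level before this adjustment is 11 ≥ 7, so +4): 11 + 4 = 15.
S3 applies: 15 − 1 = 14.
S4 applies: 14 + 2 = 16.
S5 applies: 16 + 3 = 19.
S6 applies: 19 − 2 = 17.
Final offense level: 17.
Criminal history: 11 prior points → Category IV (10+).
Level 17 falls in the 17-18 band.
Grid: Level 17-18 × Category IV = 53-62 months.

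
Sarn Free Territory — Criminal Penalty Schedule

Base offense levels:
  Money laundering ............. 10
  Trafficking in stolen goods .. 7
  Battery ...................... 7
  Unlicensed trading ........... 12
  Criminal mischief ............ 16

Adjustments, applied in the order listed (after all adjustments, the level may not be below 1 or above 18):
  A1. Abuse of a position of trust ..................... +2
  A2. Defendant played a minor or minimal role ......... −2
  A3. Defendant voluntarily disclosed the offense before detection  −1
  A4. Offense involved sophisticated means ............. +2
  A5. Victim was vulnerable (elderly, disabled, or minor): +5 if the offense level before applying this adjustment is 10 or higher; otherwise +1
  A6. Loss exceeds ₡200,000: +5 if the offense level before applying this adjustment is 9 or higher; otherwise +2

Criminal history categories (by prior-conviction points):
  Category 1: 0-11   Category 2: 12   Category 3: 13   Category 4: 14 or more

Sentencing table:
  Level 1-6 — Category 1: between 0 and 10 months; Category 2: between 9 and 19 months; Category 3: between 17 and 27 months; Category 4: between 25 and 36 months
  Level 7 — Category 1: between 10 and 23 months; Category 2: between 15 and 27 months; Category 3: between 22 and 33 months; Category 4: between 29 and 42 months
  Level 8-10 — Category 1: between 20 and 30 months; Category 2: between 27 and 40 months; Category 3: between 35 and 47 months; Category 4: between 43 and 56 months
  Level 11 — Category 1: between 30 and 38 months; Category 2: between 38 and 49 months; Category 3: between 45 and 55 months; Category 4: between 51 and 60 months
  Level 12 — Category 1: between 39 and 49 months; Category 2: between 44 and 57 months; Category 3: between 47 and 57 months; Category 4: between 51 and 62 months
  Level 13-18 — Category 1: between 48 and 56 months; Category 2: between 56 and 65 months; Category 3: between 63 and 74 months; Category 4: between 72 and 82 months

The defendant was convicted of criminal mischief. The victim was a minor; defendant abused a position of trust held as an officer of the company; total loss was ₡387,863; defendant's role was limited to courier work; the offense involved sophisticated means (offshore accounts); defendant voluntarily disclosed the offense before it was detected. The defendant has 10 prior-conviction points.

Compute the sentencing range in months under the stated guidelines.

48-56 months

Base offense level for criminal mischief: 16.
A1 applies: 16 + 2 = 18.
A2 applies: 18 − 2 = 16.
A3 applies: 16 − 1 = 15.
A4 applies: 15 + 2 = 17.
A5 applies (level before this adjustment is 17 ≥ 10, so +5): 17 + 5 = 22.
A6 applies (level before this adjustment is 22 ≥ 9, so +5): 22 + 5 = 27.
Level 27 exceeds the maximum of 18; capped at 18.
Final offense level: 18.
Criminal history: 10 prior points → Category 1 (0-11).
Level 18 falls in the 13-18 band.
Grid: Level 13-18 × Category 1 = 48-56 months.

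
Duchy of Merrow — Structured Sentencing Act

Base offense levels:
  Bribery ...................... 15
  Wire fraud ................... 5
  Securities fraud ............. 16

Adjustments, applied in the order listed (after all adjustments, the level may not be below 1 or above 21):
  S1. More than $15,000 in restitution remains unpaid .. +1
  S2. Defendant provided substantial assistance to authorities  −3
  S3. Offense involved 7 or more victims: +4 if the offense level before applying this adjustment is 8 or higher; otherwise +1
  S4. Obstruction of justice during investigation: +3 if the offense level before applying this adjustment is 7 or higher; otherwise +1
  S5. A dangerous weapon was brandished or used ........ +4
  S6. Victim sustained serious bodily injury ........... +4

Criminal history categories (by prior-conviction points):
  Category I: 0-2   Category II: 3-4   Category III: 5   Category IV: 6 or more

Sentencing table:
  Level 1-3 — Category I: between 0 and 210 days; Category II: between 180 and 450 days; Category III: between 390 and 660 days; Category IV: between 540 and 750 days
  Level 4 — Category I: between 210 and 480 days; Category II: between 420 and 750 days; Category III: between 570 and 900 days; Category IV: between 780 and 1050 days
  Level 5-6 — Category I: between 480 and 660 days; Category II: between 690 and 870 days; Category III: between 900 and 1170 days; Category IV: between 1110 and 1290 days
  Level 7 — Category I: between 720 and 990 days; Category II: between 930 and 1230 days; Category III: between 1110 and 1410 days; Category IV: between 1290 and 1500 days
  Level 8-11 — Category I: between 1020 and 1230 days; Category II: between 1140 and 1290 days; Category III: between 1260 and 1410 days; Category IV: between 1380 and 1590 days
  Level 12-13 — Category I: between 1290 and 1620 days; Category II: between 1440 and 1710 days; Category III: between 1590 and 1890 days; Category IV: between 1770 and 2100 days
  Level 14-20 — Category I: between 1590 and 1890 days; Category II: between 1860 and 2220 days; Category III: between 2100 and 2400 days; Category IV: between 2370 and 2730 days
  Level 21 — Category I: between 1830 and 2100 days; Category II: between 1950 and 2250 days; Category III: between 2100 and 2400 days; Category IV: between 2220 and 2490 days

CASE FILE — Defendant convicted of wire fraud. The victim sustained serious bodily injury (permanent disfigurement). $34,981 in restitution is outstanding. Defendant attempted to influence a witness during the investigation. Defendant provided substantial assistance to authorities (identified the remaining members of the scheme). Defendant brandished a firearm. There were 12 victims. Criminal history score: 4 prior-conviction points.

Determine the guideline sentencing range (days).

1440-1710 days

Base offense level for wire fraud: 5.
S1 applies: 5 + 1 = 6.
S2 applies: 6 − 3 = 3.
S3 applies (level before this adjustment is 3 < 8, so +1): 3 + 1 = 4.
S4 applies (level before this adjustment is 4 < 7, so +1): 4 + 1 = 5.
S5 applies: 5 + 4 = 9.
S6 applies: 9 + 4 = 13.
Final offense level: 13.
Criminal history: 4 prior points → Category II (3-4).
Level 13 falls in the 12-13 band.
Grid: Level 12-13 × Category II = 1440-1710 days.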